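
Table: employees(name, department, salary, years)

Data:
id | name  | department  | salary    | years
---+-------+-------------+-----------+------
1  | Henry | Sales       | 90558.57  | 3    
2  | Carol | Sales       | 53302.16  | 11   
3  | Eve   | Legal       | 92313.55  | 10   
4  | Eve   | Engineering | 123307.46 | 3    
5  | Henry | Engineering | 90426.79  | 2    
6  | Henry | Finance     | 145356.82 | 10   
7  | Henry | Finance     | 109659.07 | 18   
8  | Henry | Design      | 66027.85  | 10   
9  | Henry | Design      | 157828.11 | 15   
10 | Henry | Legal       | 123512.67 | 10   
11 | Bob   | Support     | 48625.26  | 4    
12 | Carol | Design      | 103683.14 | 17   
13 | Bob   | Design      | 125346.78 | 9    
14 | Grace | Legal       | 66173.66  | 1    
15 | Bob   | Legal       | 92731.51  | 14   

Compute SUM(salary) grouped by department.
SELECT department, SUM(salary) as result
FROM employees
GROUP BY department

Result:
  Design: 452885.88
  Engineering: 213734.25
  Finance: 255015.89
  Legal: 374731.39
  Sales: 143860.73
  Support: 48625.26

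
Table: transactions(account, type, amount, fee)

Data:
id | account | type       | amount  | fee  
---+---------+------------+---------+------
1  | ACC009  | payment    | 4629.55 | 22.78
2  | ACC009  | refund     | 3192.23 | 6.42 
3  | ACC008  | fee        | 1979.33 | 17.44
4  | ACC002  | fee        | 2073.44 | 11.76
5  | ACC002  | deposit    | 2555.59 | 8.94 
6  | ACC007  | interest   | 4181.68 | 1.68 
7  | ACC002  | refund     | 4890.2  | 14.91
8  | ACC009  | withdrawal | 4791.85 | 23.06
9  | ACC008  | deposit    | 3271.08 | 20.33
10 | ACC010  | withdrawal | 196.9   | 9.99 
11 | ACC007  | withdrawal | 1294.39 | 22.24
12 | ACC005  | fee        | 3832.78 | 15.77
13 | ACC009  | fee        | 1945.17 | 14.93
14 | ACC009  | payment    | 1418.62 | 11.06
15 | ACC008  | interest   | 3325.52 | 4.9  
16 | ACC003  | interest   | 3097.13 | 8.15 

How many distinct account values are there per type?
SELECT type, COUNT(DISTINCT account)
FROM transactions
GROUP BY type

Result:
  deposit: 2 distinct
  fee: 4 distinct
  interest: 3 distinct
  payment: 1 distinct
  refund: 2 distinct
  withdrawal: 3 distinct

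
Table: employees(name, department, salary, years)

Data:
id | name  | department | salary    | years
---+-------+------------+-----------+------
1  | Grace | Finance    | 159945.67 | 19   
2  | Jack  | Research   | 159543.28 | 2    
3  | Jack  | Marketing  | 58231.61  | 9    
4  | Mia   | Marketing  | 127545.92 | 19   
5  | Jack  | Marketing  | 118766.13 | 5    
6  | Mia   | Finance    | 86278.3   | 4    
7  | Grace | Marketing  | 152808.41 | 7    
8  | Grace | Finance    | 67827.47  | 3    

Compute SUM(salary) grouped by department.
SELECT department, SUM(salary) as result
FROM employees
GROUP BY department

Result:
  Finance: 314051.44
  Marketing: 457352.07
  Research: 159543.28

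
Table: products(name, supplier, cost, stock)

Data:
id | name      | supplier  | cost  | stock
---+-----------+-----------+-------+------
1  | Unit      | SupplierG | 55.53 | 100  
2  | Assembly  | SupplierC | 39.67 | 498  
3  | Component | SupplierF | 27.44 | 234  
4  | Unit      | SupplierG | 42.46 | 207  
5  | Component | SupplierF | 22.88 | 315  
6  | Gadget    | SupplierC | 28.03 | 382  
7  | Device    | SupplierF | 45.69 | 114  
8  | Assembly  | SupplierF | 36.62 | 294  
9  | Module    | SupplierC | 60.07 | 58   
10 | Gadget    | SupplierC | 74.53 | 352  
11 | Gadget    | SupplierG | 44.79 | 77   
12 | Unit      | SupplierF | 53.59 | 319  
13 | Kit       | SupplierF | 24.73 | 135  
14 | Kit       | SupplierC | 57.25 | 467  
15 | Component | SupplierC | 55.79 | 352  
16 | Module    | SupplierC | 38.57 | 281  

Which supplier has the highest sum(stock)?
SELECT supplier, SUM(stock) as val
FROM products
GROUP BY supplier
ORDER BY val DESC
LIMIT 1

Result: SupplierC with sum(stock) = 2390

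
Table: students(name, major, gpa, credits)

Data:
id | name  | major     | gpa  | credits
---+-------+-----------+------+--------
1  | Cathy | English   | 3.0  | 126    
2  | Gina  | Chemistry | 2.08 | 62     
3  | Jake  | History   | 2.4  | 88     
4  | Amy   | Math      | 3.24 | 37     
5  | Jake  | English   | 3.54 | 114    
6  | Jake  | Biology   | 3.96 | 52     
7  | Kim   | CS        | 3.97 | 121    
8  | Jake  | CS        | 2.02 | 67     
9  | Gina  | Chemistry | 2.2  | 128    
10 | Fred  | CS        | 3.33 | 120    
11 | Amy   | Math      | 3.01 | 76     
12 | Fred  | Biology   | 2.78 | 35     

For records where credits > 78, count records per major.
SELECT major, COUNT(*)
FROM students
WHERE credits > 78
GROUP BY major

Note: WHERE filters rows before grouping.

Result:
  CS: 2
  Chemistry: 1
  English: 2
  History: 1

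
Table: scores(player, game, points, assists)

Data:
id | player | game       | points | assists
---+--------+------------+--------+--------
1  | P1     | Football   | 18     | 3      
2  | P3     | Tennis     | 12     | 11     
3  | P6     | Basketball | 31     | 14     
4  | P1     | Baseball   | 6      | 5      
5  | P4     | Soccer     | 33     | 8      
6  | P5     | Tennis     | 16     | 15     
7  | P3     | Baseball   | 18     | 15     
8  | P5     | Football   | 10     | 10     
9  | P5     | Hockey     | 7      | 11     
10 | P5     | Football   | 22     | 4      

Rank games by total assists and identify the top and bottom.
SELECT game, SUM(assists)
FROM scores
GROUP BY game
ORDER BY SUM(assists)

All groups:
  Soccer: 8
  Hockey: 11
  Basketball: 14
  Football: 17
  Baseball: 20
  Tennis: 26

Highest: Tennis (26)
Lowest: Soccer (8)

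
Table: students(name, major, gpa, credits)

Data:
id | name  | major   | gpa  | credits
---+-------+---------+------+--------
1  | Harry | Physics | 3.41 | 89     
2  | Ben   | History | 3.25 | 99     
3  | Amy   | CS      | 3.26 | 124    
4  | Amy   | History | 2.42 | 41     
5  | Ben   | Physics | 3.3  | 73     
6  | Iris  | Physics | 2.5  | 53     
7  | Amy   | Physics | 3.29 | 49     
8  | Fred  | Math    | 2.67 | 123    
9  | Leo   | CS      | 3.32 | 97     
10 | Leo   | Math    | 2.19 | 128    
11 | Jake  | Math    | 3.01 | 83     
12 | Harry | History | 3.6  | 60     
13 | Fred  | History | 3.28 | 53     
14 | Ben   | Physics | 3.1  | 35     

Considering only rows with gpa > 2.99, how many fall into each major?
SELECT major, COUNT(*)
FROM students
WHERE gpa > 2.99
GROUP BY major

Note: WHERE filters rows before grouping.

Result:
  CS: 2
  History: 3
  Math: 1
  Physics: 4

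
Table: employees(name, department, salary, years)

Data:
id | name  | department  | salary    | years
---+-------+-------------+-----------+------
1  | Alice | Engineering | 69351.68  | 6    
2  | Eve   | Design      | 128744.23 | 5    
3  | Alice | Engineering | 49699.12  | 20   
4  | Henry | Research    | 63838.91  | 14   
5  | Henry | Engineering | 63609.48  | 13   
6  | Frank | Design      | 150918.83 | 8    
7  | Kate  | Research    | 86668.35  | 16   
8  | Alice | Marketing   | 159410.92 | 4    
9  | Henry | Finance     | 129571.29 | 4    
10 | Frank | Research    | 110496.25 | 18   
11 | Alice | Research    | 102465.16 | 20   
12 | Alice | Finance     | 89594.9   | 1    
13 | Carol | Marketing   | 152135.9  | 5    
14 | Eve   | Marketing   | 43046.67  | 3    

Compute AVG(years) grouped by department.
SELECT department, AVG(years) as result
FROM employees
GROUP BY department

Result:
  Design: 6.50
  Engineering: 13.00
  Finance: 2.50
  Marketing: 4.00
  Research: 17.00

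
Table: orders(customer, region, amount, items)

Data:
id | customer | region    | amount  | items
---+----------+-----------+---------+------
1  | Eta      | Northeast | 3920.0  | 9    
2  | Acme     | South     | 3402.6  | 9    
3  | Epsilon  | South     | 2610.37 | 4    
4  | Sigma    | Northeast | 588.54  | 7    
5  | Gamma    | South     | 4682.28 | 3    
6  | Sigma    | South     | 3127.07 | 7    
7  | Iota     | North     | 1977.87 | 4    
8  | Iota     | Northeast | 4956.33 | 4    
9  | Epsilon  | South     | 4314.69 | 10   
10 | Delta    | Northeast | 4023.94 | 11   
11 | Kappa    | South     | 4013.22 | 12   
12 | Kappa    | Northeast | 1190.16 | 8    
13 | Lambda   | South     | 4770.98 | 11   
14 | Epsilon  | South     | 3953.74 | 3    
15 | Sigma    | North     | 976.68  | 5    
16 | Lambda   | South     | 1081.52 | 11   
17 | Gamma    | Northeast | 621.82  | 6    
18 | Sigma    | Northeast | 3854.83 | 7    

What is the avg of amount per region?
SELECT region, AVG(amount) as result
FROM orders
GROUP BY region

Result:
  North: 1477.28
  Northeast: 2736.52
  South: 3550.72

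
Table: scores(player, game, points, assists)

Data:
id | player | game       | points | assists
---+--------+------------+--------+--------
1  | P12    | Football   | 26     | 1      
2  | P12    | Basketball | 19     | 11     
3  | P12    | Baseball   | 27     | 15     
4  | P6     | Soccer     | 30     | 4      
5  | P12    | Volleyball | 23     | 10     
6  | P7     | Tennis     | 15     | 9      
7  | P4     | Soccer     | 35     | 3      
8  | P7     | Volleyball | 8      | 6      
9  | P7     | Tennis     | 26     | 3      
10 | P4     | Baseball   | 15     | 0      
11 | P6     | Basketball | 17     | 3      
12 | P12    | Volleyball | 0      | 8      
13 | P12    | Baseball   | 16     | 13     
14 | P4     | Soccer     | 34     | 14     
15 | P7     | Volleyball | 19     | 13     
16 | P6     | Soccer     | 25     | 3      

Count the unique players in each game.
SELECT game, COUNT(DISTINCT player)
FROM scores
GROUP BY game

Result:
  Baseball: 2 distinct
  Basketball: 2 distinct
  Football: 1 distinct
  Soccer: 2 distinct
  Tennis: 1 distinct
  Volleyball: 2 distinct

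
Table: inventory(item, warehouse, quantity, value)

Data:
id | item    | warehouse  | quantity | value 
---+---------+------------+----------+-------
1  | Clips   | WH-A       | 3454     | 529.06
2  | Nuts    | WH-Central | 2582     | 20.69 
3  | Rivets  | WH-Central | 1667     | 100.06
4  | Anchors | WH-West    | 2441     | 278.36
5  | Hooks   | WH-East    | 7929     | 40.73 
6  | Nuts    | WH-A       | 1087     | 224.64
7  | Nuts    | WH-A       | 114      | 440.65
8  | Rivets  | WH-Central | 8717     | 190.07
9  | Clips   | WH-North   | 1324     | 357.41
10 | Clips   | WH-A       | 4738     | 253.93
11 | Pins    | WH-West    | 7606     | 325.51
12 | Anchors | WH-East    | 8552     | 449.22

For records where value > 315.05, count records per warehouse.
SELECT warehouse, COUNT(*)
FROM inventory
WHERE value > 315.05
GROUP BY warehouse

Note: WHERE filters rows before grouping.

Result:
  WH-A: 2
  WH-East: 1
  WH-North: 1
  WH-West: 1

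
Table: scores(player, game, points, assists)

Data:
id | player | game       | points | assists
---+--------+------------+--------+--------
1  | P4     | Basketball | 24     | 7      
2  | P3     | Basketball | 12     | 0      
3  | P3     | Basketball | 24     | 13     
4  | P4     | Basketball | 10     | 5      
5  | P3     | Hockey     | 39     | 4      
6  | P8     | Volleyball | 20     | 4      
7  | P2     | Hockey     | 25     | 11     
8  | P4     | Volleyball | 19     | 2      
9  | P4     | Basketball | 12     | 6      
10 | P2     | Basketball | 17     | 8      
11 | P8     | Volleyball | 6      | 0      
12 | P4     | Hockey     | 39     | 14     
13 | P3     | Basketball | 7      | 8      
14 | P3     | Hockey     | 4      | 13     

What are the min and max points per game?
SELECT game, MIN(points), MAX(points)
FROM scores
GROUP BY game

Result:
  Basketball: min=7, max=24
  Hockey: min=4, max=39
  Volleyball: min=6, max=20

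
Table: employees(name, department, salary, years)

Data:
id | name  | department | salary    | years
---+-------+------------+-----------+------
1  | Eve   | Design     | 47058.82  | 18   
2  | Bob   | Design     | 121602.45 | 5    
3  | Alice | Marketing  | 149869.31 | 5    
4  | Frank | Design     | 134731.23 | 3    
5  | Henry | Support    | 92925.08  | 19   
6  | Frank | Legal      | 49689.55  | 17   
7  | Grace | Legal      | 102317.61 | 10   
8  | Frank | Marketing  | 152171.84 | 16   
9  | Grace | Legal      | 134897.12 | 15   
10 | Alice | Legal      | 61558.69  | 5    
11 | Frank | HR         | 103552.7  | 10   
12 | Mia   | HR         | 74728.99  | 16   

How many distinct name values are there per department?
SELECT department, COUNT(DISTINCT name)
FROM employees
GROUP BY department

Result:
  Design: 3 distinct
  HR: 2 distinct
  Legal: 3 distinct
  Marketing: 2 distinct
  Support: 1 distinct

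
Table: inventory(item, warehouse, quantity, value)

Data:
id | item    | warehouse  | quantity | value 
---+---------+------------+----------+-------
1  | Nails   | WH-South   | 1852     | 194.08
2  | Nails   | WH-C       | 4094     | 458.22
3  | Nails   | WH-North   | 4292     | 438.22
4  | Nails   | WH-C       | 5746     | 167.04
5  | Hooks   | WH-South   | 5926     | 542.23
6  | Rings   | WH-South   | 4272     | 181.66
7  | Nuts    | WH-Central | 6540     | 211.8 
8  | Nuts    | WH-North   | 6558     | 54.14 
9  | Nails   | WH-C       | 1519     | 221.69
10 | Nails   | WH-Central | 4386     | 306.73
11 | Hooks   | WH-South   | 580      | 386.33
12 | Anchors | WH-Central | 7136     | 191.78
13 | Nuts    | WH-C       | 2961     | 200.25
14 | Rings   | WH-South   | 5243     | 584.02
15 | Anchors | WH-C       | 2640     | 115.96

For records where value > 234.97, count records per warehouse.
SELECT warehouse, COUNT(*)
FROM inventory
WHERE value > 234.97
GROUP BY warehouse

Note: WHERE filters rows before grouping.

Result:
  WH-C: 1
  WH-Central: 1
  WH-North: 1
  WH-South: 3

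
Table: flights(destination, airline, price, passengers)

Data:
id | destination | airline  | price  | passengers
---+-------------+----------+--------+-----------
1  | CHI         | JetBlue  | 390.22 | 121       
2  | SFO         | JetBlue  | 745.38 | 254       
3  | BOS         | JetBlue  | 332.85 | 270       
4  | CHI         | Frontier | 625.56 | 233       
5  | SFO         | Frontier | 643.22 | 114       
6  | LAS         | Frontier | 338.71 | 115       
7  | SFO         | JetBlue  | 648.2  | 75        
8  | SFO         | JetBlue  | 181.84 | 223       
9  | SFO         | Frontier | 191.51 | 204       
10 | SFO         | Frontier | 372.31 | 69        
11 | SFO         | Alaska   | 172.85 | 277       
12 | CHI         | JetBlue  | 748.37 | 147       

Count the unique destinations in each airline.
SELECT airline, COUNT(DISTINCT destination)
FROM flights
GROUP BY airline

Result:
  Alaska: 1 distinct
  Frontier: 3 distinct
  JetBlue: 3 distinct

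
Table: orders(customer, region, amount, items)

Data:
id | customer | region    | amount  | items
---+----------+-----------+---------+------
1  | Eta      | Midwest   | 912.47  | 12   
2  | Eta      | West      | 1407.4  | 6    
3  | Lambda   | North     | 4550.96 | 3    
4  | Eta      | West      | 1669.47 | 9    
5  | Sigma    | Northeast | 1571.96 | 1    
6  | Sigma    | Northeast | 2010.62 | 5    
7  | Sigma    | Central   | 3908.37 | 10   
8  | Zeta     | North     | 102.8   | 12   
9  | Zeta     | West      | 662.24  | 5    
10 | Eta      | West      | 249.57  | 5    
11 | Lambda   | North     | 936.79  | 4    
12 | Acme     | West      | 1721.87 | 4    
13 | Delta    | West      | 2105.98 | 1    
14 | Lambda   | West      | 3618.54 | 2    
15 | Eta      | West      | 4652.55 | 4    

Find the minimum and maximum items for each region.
SELECT region, MIN(items), MAX(items)
FROM orders
GROUP BY region

Result:
  Central: min=10, max=10
  Midwest: min=12, max=12
  North: min=3, max=12
  Northeast: min=1, max=5
  West: min=1, max=9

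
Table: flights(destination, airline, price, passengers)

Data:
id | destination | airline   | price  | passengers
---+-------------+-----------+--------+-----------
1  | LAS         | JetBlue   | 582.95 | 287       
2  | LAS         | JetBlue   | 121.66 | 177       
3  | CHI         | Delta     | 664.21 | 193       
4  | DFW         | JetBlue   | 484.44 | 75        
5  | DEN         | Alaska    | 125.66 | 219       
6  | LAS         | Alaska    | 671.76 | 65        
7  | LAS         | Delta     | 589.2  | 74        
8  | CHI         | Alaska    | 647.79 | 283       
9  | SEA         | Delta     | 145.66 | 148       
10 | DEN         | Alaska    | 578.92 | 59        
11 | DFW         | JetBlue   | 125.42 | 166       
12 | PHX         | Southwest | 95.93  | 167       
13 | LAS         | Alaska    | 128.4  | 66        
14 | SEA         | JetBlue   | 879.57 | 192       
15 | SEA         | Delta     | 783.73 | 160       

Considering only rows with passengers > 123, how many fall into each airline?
SELECT airline, COUNT(*)
FROM flights
WHERE passengers > 123
GROUP BY airline

Note: WHERE filters rows before grouping.

Result:
  Alaska: 2
  Delta: 3
  JetBlue: 4
  Southwest: 1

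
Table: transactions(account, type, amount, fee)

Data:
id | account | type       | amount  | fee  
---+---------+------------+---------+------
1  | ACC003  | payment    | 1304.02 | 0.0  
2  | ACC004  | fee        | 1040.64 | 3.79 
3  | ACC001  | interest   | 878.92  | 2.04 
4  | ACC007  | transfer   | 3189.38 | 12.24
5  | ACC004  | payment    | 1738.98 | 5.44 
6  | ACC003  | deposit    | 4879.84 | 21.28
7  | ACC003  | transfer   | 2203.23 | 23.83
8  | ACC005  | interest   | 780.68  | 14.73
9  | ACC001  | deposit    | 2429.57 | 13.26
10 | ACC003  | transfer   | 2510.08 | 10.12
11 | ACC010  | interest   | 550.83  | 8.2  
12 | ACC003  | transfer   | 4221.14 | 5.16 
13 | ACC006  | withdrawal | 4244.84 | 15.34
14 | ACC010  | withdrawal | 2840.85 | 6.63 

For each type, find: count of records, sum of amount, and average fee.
SELECT type,
       COUNT(*) as cnt,
       SUM(amount) as total_amount,
       AVG(fee) as avg_fee
FROM transactions
GROUP BY type

Result:
  deposit: 2 records, 7309.41 total amount, 17.27 avg fee
  fee: 1 records, 1040.64 total amount, 3.79 avg fee
  interest: 3 records, 2210.43 total amount, 8.32 avg fee
  payment: 2 records, 3043.00 total amount, 2.72 avg fee
  transfer: 4 records, 12123.83 total amount, 12.84 avg fee
  withdrawal: 2 records, 7085.69 total amount, 10.99 avg fee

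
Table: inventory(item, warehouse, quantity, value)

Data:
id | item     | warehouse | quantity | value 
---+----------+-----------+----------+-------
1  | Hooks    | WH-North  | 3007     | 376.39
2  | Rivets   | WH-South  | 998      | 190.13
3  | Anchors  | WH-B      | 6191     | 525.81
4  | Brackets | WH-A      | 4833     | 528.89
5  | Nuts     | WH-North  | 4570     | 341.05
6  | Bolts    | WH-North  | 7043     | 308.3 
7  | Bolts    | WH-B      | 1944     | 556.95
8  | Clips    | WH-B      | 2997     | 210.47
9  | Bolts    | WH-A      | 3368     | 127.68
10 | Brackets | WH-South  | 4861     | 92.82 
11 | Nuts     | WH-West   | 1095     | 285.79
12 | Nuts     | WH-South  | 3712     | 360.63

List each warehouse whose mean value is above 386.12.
SELECT warehouse, AVG(value)
FROM inventory
GROUP BY warehouse
HAVING AVG(value) > 386.12

Result:
  WH-B: avg=431.08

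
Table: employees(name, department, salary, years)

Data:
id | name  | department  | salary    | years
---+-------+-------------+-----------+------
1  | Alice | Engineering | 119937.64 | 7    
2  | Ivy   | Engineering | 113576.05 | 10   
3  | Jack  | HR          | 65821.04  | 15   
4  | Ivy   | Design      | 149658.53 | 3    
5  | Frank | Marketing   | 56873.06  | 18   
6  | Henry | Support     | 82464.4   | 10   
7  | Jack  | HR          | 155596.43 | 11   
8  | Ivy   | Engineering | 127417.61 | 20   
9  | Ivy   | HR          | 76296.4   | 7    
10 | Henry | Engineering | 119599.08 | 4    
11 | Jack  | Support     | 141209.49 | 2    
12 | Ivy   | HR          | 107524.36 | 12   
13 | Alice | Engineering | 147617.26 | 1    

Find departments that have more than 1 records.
SELECT department, COUNT(*) as cnt
FROM employees
GROUP BY department
HAVING COUNT(*) > 1

Result:
  Engineering: 5
  HR: 4
  Support: 2

Note: HAVING filters groups after aggregation, WHERE filters rows before.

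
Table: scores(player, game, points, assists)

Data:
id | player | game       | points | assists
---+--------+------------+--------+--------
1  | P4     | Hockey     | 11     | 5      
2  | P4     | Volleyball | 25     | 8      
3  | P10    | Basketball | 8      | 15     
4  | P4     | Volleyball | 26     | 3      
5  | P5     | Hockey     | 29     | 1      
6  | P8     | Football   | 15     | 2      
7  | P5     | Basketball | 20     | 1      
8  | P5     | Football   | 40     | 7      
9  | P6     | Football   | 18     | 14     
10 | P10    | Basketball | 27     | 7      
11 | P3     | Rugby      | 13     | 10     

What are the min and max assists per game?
SELECT game, MIN(assists), MAX(assists)
FROM scores
GROUP BY game

Result:
  Basketball: min=1, max=15
  Football: min=2, max=14
  Hockey: min=1, max=5
  Rugby: min=10, max=10
  Volleyball: min=3, max=8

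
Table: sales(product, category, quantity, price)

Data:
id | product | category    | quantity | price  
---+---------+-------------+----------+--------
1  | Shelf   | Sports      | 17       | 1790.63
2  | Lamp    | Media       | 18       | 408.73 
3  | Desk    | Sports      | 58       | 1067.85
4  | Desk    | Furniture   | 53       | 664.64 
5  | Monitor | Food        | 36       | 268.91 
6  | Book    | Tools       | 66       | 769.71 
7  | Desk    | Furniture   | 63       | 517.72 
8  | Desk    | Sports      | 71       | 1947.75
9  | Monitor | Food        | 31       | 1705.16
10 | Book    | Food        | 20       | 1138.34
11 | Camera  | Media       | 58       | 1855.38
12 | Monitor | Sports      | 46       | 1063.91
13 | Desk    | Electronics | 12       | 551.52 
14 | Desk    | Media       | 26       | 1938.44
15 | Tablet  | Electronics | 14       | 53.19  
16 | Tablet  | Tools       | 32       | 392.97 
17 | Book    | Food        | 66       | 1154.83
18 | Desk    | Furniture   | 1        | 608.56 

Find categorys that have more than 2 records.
SELECT category, COUNT(*) as cnt
FROM sales
GROUP BY category
HAVING COUNT(*) > 2

Result:
  Food: 4
  Furniture: 3
  Media: 3
  Sports: 4

Note: HAVING filters groups after aggregation, WHERE filters rows before.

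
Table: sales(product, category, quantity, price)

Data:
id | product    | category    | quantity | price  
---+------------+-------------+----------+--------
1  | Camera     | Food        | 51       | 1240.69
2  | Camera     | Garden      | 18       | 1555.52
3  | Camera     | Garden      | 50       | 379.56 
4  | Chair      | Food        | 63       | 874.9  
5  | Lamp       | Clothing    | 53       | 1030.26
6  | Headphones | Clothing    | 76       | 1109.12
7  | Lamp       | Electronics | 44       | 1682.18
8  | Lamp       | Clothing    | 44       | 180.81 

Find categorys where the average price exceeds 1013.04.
SELECT category, AVG(price)
FROM sales
GROUP BY category
HAVING AVG(price) > 1013.04

Result:
  Electronics: avg=1682.18
  Food: avg=1057.80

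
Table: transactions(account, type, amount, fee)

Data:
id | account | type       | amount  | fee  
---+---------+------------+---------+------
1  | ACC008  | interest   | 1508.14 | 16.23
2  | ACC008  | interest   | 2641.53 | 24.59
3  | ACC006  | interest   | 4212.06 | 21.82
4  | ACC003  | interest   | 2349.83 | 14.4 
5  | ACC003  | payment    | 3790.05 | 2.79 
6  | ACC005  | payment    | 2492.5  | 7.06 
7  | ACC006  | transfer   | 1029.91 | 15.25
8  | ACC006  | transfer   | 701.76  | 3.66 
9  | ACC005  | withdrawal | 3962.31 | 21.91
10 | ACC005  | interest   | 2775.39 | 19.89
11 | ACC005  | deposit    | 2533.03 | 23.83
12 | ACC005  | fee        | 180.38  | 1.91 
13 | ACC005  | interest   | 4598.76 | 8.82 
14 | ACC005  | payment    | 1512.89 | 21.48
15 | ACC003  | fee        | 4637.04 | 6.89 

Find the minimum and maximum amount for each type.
SELECT type, MIN(amount), MAX(amount)
FROM transactions
GROUP BY type

Result:
  deposit: min=2533.03, max=2533.03
  fee: min=180.38, max=4637.04
  interest: min=1508.14, max=4598.76
  payment: min=1512.89, max=3790.05
  transfer: min=701.76, max=1029.91
  withdrawal: min=3962.31, max=3962.31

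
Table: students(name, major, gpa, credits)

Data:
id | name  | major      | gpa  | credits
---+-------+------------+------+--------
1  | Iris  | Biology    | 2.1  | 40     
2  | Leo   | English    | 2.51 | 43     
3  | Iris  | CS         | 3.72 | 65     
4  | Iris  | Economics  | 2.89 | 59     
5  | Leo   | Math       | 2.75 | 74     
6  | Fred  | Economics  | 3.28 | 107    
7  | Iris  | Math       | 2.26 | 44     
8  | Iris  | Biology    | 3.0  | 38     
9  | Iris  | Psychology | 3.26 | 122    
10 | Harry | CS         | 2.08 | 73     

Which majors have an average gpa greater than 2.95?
SELECT major, AVG(gpa)
FROM students
GROUP BY major
HAVING AVG(gpa) > 2.95

Result:
  Economics: avg=3.09
  Psychology: avg=3.26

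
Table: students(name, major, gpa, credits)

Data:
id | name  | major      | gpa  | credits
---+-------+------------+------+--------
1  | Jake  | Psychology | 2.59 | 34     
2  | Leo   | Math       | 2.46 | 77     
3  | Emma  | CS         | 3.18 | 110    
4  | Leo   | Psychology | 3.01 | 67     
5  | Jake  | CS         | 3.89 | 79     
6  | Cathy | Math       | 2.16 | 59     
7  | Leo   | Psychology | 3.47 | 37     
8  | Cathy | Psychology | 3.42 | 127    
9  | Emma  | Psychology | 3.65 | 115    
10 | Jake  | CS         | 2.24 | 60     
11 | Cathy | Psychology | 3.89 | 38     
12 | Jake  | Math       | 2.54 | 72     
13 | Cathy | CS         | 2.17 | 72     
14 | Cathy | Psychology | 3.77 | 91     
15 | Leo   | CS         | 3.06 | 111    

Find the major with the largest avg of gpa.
SELECT major, AVG(gpa) as val
FROM students
GROUP BY major
ORDER BY val DESC
LIMIT 1

Result: Psychology with avg(gpa) = 3.40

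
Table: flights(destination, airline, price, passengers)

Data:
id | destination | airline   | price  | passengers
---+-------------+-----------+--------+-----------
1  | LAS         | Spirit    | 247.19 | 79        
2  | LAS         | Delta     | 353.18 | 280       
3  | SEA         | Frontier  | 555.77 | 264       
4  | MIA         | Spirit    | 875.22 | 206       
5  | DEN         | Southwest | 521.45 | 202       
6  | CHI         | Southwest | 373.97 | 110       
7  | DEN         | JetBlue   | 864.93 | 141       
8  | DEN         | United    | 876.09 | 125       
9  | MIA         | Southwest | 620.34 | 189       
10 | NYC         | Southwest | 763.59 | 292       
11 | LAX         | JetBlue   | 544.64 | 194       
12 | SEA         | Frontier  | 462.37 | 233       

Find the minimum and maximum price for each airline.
SELECT airline, MIN(price), MAX(price)
FROM flights
GROUP BY airline

Result:
  Delta: min=353.18, max=353.18
  Frontier: min=462.37, max=555.77
  JetBlue: min=544.64, max=864.93
  Southwest: min=373.97, max=763.59
  Spirit: min=247.19, max=875.22
  United: min=876.09, max=876.09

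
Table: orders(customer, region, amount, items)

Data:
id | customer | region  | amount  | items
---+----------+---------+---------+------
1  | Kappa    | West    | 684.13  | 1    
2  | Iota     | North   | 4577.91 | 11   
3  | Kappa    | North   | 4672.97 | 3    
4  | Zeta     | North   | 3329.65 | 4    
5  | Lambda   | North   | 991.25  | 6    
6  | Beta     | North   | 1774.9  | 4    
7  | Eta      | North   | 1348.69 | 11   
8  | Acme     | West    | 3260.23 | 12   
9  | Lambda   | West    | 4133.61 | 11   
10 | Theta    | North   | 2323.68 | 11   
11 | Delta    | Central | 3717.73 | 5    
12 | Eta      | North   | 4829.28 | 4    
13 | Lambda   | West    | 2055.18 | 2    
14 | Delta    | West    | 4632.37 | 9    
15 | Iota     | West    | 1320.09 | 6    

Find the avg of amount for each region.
SELECT region, AVG(amount) as result
FROM orders
GROUP BY region

Result:
  Central: 3717.73
  North: 2981.04
  West: 2680.94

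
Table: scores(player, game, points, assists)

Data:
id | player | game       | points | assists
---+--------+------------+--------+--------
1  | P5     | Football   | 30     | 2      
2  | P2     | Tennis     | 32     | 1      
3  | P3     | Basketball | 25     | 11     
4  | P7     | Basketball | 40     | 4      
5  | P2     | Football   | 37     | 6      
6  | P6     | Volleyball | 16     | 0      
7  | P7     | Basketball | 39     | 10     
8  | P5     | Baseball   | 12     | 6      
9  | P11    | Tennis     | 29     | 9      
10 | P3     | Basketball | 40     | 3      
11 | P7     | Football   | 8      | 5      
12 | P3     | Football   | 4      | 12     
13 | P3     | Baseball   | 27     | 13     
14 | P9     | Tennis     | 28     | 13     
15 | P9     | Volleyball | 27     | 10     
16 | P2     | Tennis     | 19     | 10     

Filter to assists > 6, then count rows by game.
SELECT game, COUNT(*)
FROM scores
WHERE assists > 6
GROUP BY game

Note: WHERE filters rows before grouping.

Result:
  Baseball: 1
  Basketball: 2
  Football: 1
  Tennis: 3
  Volleyball: 1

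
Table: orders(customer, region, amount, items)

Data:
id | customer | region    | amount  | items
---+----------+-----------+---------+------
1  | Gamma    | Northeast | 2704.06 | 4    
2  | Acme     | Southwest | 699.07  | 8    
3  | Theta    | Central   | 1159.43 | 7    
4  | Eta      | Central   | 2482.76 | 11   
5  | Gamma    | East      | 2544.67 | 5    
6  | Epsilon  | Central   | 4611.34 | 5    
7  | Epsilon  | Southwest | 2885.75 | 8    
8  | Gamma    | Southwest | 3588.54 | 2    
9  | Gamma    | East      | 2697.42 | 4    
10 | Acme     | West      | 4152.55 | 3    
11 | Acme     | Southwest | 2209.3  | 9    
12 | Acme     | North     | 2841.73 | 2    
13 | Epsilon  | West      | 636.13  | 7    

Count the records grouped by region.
SELECT region, COUNT(*) as count
FROM orders
GROUP BY region

Result:
  Central: 3
  East: 2
  North: 1
  Northeast: 1
  Southwest: 4
  West: 2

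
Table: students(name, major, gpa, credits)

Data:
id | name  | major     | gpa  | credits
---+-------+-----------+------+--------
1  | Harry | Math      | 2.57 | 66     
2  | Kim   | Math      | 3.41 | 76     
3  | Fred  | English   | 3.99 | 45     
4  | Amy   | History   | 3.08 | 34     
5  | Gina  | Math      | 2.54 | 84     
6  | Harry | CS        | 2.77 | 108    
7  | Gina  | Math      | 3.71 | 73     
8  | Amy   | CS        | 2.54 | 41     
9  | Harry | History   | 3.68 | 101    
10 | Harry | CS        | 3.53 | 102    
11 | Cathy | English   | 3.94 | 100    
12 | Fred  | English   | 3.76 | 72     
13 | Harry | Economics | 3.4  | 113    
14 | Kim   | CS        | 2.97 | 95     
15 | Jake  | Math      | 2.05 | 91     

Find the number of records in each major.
SELECT major, COUNT(*) as count
FROM students
GROUP BY major

Result:
  CS: 4
  Economics: 1
  English: 3
  History: 2
  Math: 5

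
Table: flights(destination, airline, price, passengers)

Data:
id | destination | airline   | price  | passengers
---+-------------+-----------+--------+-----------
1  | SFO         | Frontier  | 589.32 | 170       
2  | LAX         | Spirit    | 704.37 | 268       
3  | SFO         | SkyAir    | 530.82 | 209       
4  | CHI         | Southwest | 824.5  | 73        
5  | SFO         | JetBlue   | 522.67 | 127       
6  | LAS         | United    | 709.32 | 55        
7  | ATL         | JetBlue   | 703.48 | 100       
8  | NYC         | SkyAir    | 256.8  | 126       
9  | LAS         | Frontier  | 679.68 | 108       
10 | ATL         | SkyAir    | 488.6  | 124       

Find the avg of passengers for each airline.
SELECT airline, AVG(passengers) as result
FROM flights
GROUP BY airline

Result:
  Frontier: 139.00
  JetBlue: 113.50
  SkyAir: 153.00
  Southwest: 73.00
  Spirit: 268.00
  United: 55.00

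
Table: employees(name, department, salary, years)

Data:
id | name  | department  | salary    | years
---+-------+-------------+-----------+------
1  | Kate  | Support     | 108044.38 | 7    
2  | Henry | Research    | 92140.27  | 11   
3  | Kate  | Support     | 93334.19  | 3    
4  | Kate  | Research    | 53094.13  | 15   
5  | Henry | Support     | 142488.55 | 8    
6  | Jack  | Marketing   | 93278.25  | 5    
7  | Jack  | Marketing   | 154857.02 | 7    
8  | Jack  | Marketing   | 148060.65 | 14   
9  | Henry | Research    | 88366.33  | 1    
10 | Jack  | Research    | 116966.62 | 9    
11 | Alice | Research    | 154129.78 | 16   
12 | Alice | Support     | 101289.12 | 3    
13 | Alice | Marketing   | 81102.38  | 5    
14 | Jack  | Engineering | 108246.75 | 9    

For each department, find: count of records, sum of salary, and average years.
SELECT department,
       COUNT(*) as cnt,
       SUM(salary) as total_salary,
       AVG(years) as avg_years
FROM employees
GROUP BY department

Result:
  Engineering: 1 records, 108246.75 total salary, 9.00 avg years
  Marketing: 4 records, 477298.30 total salary, 7.75 avg years
  Research: 5 records, 504697.13 total salary, 10.40 avg years
  Support: 4 records, 445156.24 total salary, 5.25 avg years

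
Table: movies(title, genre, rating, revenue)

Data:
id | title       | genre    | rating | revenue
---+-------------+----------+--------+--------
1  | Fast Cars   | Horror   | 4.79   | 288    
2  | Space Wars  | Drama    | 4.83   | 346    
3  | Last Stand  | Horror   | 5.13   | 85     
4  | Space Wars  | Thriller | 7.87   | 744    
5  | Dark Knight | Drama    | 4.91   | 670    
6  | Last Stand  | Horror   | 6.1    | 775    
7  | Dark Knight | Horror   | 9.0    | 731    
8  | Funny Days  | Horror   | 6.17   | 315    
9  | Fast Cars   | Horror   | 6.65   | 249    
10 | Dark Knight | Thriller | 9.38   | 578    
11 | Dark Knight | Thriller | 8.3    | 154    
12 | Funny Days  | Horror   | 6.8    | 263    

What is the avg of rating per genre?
SELECT genre, AVG(rating) as result
FROM movies
GROUP BY genre

Result:
  Drama: 4.87
  Horror: 6.38
  Thriller: 8.52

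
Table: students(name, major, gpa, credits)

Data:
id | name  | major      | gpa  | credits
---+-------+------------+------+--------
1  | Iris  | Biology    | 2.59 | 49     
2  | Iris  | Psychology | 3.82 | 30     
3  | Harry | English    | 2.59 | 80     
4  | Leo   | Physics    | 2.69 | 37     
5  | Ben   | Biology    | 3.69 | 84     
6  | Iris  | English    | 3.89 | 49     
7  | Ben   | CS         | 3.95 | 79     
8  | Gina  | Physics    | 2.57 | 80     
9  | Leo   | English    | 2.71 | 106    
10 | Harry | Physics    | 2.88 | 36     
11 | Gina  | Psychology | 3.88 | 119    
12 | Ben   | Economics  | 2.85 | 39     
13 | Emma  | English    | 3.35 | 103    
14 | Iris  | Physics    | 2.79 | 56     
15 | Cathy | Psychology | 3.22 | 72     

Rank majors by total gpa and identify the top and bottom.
SELECT major, SUM(gpa)
FROM students
GROUP BY major
ORDER BY SUM(gpa)

All groups:
  Economics: 2.85
  CS: 3.95
  Biology: 6.28
  Psychology: 10.92
  Physics: 10.93
  English: 12.54

Highest: English (12.54)
Lowest: Economics (2.85)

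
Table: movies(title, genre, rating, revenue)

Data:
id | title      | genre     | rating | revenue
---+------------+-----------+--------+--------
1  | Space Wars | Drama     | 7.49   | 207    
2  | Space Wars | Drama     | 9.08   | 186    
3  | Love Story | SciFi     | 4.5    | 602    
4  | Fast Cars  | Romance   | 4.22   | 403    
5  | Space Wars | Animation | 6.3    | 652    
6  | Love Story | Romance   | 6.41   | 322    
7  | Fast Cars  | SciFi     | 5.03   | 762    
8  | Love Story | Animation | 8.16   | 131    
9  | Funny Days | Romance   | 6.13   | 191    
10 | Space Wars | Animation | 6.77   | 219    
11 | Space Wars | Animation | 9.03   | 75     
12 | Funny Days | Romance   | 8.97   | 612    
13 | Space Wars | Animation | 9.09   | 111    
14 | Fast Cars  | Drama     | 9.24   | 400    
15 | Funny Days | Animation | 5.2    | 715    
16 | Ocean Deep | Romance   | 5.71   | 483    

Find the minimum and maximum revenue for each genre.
SELECT genre, MIN(revenue), MAX(revenue)
FROM movies
GROUP BY genre

Result:
  Animation: min=75, max=715
  Drama: min=186, max=400
  Romance: min=191, max=612
  SciFi: min=602, max=762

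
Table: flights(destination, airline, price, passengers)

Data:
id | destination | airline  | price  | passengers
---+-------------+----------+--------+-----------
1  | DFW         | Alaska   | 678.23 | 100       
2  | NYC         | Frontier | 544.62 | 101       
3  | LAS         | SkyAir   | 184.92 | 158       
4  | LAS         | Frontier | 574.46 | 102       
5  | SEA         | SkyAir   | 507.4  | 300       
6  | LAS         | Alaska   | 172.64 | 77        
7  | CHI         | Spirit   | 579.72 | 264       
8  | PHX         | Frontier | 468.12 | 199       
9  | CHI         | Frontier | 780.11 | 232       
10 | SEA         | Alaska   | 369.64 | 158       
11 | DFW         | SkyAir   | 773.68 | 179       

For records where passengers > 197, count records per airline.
SELECT airline, COUNT(*)
FROM flights
WHERE passengers > 197
GROUP BY airline

Note: WHERE filters rows before grouping.

Result:
  Frontier: 2
  SkyAir: 1
  Spirit: 1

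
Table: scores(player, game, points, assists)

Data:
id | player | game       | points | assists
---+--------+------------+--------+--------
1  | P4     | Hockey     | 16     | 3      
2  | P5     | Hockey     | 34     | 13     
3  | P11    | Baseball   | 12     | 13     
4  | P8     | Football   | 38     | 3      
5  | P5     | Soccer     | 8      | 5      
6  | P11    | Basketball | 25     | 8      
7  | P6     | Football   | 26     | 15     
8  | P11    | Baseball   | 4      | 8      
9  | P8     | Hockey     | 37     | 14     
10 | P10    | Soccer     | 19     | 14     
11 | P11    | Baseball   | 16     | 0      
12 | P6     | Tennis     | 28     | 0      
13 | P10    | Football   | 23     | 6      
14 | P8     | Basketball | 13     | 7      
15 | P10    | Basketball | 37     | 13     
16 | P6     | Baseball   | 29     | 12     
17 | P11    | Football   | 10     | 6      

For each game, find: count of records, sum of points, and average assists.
SELECT game,
       COUNT(*) as cnt,
       SUM(points) as total_points,
       AVG(assists) as avg_assists
FROM scores
GROUP BY game

Result:
  Baseball: 4 records, 61 total points, 8.25 avg assists
  Basketball: 3 records, 75 total points, 9.33 avg assists
  Football: 4 records, 97 total points, 7.50 avg assists
  Hockey: 3 records, 87 total points, 10.00 avg assists
  Soccer: 2 records, 27 total points, 9.50 avg assists
  Tennis: 1 records, 28 total points, 0.00 avg assists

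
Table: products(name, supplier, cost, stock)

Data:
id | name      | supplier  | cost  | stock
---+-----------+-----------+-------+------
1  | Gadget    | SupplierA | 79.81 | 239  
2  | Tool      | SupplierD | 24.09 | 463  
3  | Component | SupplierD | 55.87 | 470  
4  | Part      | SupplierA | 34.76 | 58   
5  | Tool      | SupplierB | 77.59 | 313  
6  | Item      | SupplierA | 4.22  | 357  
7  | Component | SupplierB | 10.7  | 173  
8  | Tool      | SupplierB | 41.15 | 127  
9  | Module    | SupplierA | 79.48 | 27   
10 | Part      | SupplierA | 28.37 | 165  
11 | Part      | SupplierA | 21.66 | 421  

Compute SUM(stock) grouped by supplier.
SELECT supplier, SUM(stock) as result
FROM products
GROUP BY supplier

Result:
  SupplierA: 1267
  SupplierB: 613
  SupplierD: 933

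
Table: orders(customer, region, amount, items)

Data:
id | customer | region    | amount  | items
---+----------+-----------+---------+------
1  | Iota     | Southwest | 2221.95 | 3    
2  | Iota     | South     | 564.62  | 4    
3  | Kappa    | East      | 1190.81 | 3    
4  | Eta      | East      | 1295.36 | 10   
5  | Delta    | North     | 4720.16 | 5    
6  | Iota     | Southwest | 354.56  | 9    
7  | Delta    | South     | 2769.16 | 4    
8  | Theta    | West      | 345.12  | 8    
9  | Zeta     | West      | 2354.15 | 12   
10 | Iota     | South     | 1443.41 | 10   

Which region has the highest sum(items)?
SELECT region, SUM(items) as val
FROM orders
GROUP BY region
ORDER BY val DESC
LIMIT 1

Result: West with sum(items) = 20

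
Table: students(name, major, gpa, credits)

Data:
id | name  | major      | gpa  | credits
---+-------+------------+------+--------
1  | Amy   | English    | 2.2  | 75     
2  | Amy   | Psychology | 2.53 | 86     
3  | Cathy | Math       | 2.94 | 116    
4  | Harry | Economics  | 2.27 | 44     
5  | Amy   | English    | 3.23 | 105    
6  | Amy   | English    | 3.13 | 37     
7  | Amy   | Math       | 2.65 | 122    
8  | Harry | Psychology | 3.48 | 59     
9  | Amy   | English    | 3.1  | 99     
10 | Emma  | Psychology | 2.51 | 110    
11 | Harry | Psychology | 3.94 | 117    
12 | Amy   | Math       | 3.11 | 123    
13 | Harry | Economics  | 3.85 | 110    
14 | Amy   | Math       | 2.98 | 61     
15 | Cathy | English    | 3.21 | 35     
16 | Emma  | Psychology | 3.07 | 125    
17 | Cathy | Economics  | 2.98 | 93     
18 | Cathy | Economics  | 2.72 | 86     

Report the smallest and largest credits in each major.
SELECT major, MIN(credits), MAX(credits)
FROM students
GROUP BY major

Result:
  Economics: min=44, max=110
  English: min=35, max=105
  Math: min=61, max=123
  Psychology: min=59, max=125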